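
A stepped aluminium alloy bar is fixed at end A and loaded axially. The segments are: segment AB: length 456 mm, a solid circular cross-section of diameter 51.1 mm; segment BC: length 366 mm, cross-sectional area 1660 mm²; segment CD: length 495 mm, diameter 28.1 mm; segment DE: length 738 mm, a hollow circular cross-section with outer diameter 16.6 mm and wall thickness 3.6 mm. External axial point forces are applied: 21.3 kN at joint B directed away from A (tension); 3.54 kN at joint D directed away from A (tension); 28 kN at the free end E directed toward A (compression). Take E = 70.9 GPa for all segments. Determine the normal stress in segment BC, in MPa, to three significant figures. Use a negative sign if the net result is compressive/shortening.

Internal axial forces (sectioning from the free end, tension +): N_DE = -28 kN, N_CD = -24.46 kN, N_BC = -24.46 kN, N_AB = -3.16 kN.
σ_BC = N_BC/A_BC = -24460/1660 = -14.73 MPa.

-14.7 MPa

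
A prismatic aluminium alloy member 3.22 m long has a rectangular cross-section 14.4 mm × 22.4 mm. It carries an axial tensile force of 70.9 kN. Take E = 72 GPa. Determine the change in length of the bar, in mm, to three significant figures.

A = 322.6 mm².
δ_mech = NL/(AE) = 70900·3220/(322.6·72000) = 9.83 mm.

9.83 mm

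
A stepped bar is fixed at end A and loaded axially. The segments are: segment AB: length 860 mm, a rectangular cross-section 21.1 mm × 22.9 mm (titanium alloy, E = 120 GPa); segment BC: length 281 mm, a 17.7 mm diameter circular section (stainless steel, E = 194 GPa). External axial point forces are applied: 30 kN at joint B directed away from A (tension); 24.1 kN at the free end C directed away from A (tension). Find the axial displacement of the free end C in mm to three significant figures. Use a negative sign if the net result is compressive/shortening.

Internal axial forces (sectioning from the free end, tension +): N_BC = 24.1 kN, N_AB = 54.1 kN.
A_AB = 483.2 mm².
A_BC = 246.1 mm².
δ_AB = 54100·860/(483.2·120000) = 0.8024 mm
δ_BC = 24100·281/(246.1·194000) = 0.1419 mm
δ = Σδ_i = 0.9443 mm.

0.944 mm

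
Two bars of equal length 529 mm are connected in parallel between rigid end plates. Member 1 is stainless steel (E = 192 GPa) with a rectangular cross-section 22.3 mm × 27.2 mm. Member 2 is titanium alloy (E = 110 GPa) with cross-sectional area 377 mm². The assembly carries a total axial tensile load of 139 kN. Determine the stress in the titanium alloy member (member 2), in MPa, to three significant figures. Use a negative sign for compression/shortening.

A_1 = 606.6 mm².
Equal strain + equilibrium ⇒ each member carries load in proportion to AE: A₁E₁ = 116500000 N, A₂E₂ = 41470000 N, ΣAE = 157900000 N.
σ₂ = P·E₂/ΣAE = 139000·110000/157900000 = 96.82 MPa.

96.8 MPa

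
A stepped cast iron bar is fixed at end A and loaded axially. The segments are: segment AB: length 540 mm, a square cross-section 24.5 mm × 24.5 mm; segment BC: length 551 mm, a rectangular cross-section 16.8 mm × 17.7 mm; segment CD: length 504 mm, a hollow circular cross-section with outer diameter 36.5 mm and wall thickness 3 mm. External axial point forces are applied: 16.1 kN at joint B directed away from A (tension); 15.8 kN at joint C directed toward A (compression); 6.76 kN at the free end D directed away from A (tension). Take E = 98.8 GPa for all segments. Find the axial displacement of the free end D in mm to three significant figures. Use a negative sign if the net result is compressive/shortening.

0.00396 mm

Internal axial forces (sectioning from the free end, tension +): N_CD = 6.76 kN, N_BC = -9.04 kN, N_AB = 7.06 kN.
A_AB = 600.2 mm².
A_BC = 297.4 mm².
A_CD = 315.7 mm².
δ_AB = 7060·540/(600.2·98800) = 0.06428 mm
δ_BC = -9040·551/(297.4·98800) = -0.1695 mm
δ_CD = 6760·504/(315.7·98800) = 0.1092 mm
δ = Σδ_i = 0.003962 mm.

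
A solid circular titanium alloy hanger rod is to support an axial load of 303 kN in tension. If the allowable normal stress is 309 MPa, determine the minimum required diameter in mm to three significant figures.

35.3 mm

Required area A ≥ P/σ_allow = 303000/309 = 980.6 mm².
For a solid circular section, d ≥ √(4A/π) = 35.33 mm.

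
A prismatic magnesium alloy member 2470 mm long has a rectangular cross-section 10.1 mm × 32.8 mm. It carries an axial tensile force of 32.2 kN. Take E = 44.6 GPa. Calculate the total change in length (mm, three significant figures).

5.38 mm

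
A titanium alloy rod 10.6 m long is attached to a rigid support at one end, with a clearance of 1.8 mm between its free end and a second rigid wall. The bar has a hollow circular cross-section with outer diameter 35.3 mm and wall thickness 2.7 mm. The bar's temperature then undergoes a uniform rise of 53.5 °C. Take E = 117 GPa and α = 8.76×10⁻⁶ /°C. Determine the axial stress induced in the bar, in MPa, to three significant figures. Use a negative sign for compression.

Free thermal expansion αLΔT = 8.76e-6 · 10600 · 53.5 = 4.968 mm.
The walls engage after the gap closes; constrained expansion = 4.968 − 1.8 = 3.168 mm.
The walls impose strain ε = −(3.168)/10600 = -2.9885e-04; σ = Eε = 117000 · -2.9885e-04 = -34.97 MPa.

-35.0 MPa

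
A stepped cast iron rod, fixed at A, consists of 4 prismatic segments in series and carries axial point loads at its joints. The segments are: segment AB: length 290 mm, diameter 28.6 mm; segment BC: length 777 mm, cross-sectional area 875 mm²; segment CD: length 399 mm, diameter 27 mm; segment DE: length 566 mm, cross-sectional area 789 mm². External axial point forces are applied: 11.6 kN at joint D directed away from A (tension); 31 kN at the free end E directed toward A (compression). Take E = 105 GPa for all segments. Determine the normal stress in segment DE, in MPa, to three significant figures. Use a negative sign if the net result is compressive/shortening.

Internal axial forces (sectioning from the free end, tension +): N_DE = -31 kN, N_CD = -19.4 kN, N_BC = -19.4 kN, N_AB = -19.4 kN.
σ_DE = N_DE/A_DE = -31000/789 = -39.29 MPa.

-39.3 MPa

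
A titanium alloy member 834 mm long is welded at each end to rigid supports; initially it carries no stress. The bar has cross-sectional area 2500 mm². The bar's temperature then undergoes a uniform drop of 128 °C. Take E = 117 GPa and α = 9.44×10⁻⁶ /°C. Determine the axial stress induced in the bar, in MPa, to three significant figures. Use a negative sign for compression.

141 MPa

Free thermal expansion αLΔT = 9.44e-6 · 834 · -128 = -1.008 mm.
The walls impose strain ε = −(-1.008)/834 = 1.2083e-03; σ = Eε = 117000 · 1.2083e-03 = 141.4 MPa.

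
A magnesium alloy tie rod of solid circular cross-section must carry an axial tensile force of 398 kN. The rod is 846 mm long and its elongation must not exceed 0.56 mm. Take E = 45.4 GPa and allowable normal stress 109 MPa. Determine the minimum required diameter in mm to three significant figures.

Required area A ≥ P/σ_allow = 398000/109 = 3651 mm².
For a solid circular section, d ≥ √(4A/π) = 68.18 mm.
Elongation limit: A ≥ PL/(Eδ_allow) = 398000·846/(45400·0.56) = 13240 mm² ⇒ d ≥ 129.9 mm.
The elongation limit governs.

130 mm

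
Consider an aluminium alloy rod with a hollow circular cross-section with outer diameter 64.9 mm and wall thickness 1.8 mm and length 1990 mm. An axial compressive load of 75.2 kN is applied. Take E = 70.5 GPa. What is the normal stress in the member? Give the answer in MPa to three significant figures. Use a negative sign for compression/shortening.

-211 MPa

A = 356.8 mm².
σ = N/A = -75200/356.8 = -210.7 MPa.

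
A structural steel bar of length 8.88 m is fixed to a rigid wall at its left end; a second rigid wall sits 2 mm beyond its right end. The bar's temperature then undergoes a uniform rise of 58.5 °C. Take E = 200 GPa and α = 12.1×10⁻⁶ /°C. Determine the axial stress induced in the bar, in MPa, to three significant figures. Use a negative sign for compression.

Free thermal expansion αLΔT = 12.1e-6 · 8880 · 58.5 = 6.286 mm.
The walls engage after the gap closes; constrained expansion = 6.286 − 2 = 4.286 mm.
The walls impose strain ε = −(4.286)/8880 = -4.8262e-04; σ = Eε = 200000 · -4.8262e-04 = -96.52 MPa.

-96.5 MPa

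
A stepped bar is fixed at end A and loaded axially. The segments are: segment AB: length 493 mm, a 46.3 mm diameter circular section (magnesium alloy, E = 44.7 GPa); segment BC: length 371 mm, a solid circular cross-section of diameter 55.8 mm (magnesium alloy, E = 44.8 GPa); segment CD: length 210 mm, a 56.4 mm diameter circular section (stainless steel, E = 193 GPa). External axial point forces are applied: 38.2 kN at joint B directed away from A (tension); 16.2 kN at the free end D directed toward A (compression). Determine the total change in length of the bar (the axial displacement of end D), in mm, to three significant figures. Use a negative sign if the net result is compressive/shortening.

0.0822 mm

Internal axial forces (sectioning from the free end, tension +): N_CD = -16.2 kN, N_BC = -16.2 kN, N_AB = 22 kN.
A_AB = 1684 mm².
A_BC = 2445 mm².
A_CD = 2498 mm².
δ_AB = 22000·493/(1684·44700) = 0.1441 mm
δ_BC = -16200·371/(2445·44800) = -0.05486 mm
δ_CD = -16200·210/(2498·193000) = -0.007056 mm
δ = Σδ_i = 0.0822 mm.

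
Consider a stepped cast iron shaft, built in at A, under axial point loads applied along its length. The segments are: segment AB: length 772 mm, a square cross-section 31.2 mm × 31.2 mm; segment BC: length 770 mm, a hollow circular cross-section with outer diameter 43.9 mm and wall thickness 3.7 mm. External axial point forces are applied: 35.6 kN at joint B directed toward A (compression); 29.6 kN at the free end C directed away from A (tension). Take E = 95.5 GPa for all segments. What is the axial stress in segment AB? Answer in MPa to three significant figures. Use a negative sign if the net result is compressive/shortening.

Internal axial forces (sectioning from the free end, tension +): N_BC = 29.6 kN, N_AB = -6 kN.
A_AB = 973.4 mm².
σ_AB = N_AB/A_AB = -6000/973.4 = -6.164 MPa.

-6.16 MPa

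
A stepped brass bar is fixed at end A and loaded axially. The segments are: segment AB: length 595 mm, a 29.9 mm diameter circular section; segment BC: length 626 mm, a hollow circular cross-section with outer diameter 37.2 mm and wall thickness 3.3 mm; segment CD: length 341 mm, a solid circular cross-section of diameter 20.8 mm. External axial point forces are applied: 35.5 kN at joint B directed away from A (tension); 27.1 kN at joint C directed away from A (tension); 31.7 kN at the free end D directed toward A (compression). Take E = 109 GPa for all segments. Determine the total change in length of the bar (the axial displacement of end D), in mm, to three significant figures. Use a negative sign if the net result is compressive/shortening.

Internal axial forces (sectioning from the free end, tension +): N_CD = -31.7 kN, N_BC = -4.6 kN, N_AB = 30.9 kN.
A_AB = 702.2 mm².
A_BC = 351.4 mm².
A_CD = 339.8 mm².
δ_AB = 30900·595/(702.2·109000) = 0.2402 mm
δ_BC = -4600·626/(351.4·109000) = -0.07517 mm
δ_CD = -31700·341/(339.8·109000) = -0.2919 mm
δ = Σδ_i = -0.1268 mm.

-0.127 mm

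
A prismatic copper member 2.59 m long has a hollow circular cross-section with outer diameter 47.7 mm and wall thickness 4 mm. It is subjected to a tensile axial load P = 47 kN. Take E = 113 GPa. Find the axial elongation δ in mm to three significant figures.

A = 549.2 mm².
δ_mech = NL/(AE) = 47000·2590/(549.2·113000) = 1.962 mm.

1.96 mm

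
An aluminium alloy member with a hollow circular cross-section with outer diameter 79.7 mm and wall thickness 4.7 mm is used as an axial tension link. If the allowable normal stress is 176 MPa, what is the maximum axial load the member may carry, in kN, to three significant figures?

A = 1107 mm².
P_max = σ_allow · A = 176 · 1107 = 194900 N = 194.9 kN.

195 kN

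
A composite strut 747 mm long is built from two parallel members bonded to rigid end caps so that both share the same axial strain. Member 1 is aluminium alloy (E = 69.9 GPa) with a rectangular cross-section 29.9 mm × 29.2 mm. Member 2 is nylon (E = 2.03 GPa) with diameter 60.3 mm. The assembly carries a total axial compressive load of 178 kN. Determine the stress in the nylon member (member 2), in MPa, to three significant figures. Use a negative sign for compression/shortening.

-5.41 MPa

A_1 = 873.1 mm².
A_2 = 2856 mm².
Equal strain + equilibrium ⇒ each member carries load in proportion to AE: A₁E₁ = 61030000 N, A₂E₂ = 5797000 N, ΣAE = 66830000 N.
σ₂ = P·E₂/ΣAE = -178000·2030/66830000 = -5.407 MPa.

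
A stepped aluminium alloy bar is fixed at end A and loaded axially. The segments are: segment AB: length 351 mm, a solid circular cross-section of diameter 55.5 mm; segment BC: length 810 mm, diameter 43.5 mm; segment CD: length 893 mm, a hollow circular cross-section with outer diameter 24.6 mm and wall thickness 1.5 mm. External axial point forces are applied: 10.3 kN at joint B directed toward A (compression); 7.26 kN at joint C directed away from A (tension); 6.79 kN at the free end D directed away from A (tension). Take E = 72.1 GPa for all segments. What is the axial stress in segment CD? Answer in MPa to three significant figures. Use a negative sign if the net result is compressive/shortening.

Internal axial forces (sectioning from the free end, tension +): N_CD = 6.79 kN, N_BC = 14.05 kN, N_AB = 3.75 kN.
A_CD = 108.9 mm².
σ_CD = N_CD/A_CD = 6790/108.9 = 62.38 MPa.

62.4 MPa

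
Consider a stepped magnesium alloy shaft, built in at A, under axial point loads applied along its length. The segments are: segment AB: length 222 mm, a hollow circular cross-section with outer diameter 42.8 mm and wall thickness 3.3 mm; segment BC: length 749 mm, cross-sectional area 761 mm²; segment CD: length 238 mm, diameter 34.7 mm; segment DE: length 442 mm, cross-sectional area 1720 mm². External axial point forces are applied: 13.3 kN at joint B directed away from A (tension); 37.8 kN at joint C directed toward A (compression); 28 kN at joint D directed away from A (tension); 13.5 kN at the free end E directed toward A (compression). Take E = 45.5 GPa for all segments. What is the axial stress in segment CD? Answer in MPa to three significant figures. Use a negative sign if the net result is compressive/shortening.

Internal axial forces (sectioning from the free end, tension +): N_DE = -13.5 kN, N_CD = 14.5 kN, N_BC = -23.3 kN, N_AB = -10 kN.
A_CD = 945.7 mm².
σ_CD = N_CD/A_CD = 14500/945.7 = 15.33 MPa.

15.3 MPa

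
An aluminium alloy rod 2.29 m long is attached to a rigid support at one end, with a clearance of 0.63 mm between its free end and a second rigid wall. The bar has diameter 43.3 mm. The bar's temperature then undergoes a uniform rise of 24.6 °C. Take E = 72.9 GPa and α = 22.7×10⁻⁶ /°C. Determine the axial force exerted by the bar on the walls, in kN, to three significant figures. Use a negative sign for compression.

-30.4 kN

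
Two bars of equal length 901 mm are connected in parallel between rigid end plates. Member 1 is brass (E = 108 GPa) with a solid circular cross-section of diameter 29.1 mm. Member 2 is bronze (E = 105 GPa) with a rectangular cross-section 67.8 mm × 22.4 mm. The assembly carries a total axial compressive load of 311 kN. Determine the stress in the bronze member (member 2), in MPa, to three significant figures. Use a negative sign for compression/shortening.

A_1 = 665.1 mm².
A_2 = 1519 mm².
Equal strain + equilibrium ⇒ each member carries load in proportion to AE: A₁E₁ = 71830000 N, A₂E₂ = 159500000 N, ΣAE = 231300000 N.
σ₂ = P·E₂/ΣAE = -311000·105000/231300000 = -141.2 MPa.

-141 MPa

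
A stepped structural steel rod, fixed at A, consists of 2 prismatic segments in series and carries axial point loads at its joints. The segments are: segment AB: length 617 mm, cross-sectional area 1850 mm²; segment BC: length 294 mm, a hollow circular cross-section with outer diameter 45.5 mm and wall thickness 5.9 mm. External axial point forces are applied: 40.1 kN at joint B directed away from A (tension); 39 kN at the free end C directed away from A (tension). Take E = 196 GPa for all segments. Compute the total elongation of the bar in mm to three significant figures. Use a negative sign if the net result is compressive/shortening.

Internal axial forces (sectioning from the free end, tension +): N_BC = 39 kN, N_AB = 79.1 kN.
A_BC = 734 mm².
δ_AB = 79100·617/(1850·196000) = 0.1346 mm
δ_BC = 39000·294/(734·196000) = 0.0797 mm
δ = Σδ_i = 0.2143 mm.

0.214 mm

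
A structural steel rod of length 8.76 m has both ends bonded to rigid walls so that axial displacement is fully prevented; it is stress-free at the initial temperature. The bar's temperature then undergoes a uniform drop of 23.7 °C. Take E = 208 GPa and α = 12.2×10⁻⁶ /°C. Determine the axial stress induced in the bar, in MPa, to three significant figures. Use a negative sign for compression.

Free thermal expansion αLΔT = 12.2e-6 · 8760 · -23.7 = -2.533 mm.
The walls impose strain ε = −(-2.533)/8760 = 2.8914e-04; σ = Eε = 208000 · 2.8914e-04 = 60.14 MPa.

60.1 MPa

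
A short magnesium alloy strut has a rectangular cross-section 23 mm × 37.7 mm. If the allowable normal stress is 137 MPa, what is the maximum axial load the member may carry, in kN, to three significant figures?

119 kN

A = 867.1 mm².
P_max = σ_allow · A = 137 · 867.1 = 118800 N = 118.8 kN.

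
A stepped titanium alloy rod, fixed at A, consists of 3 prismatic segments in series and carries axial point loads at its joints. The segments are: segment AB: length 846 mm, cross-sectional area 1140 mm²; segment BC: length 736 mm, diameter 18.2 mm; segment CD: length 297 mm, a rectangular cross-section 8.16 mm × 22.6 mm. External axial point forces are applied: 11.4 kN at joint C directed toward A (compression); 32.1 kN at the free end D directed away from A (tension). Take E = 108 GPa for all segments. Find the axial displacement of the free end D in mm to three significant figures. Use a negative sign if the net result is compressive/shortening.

Internal axial forces (sectioning from the free end, tension +): N_CD = 32.1 kN, N_BC = 20.7 kN, N_AB = 20.7 kN.
A_BC = 260.2 mm².
A_CD = 184.4 mm².
δ_AB = 20700·846/(1140·108000) = 0.1422 mm
δ_BC = 20700·736/(260.2·108000) = 0.5422 mm
δ_CD = 32100·297/(184.4·108000) = 0.4787 mm
δ = Σδ_i = 1.163 mm.

1.16 mm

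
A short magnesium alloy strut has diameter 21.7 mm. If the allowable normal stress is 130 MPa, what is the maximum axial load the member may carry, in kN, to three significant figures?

A = 369.8 mm².
P_max = σ_allow · A = 130 · 369.8 = 48080 N = 48.08 kN.

48.1 kN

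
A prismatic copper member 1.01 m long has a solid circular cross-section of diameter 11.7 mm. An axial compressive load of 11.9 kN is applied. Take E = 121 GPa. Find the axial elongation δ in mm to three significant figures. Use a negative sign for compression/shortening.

A = 107.5 mm².
δ_mech = NL/(AE) = -11900·1010/(107.5·121000) = -0.9239 mm.

-0.924 mm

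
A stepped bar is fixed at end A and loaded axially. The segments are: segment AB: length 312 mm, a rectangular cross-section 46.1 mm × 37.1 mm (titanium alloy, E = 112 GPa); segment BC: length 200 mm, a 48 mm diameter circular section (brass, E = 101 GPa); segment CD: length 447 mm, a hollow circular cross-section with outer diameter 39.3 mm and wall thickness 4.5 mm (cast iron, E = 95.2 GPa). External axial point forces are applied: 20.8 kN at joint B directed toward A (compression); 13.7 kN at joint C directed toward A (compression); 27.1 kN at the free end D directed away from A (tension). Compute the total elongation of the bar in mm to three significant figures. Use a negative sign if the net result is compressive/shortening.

Internal axial forces (sectioning from the free end, tension +): N_CD = 27.1 kN, N_BC = 13.4 kN, N_AB = -7.4 kN.
A_AB = 1710 mm².
A_BC = 1810 mm².
A_CD = 492 mm².
δ_AB = -7400·312/(1710·112000) = -0.01205 mm
δ_BC = 13400·200/(1810·101000) = 0.01466 mm
δ_CD = 27100·447/(492·95200) = 0.2586 mm
δ = Σδ_i = 0.2613 mm.

0.261 mm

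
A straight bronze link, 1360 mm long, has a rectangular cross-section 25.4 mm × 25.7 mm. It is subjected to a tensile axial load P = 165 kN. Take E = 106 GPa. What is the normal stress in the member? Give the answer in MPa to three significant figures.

253 MPa

A = 652.8 mm².
σ = N/A = 165000/652.8 = 252.8 MPa.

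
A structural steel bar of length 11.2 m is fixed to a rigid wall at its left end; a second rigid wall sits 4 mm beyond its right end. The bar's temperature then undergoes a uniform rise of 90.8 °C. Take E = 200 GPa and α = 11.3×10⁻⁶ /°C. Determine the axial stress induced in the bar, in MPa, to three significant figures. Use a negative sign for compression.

Free thermal expansion αLΔT = 11.3e-6 · 11200 · 90.8 = 11.49 mm.
The walls engage after the gap closes; constrained expansion = 11.49 − 4 = 7.492 mm.
The walls impose strain ε = −(7.492)/11200 = -6.6890e-04; σ = Eε = 200000 · -6.6890e-04 = -133.8 MPa.

-134 MPa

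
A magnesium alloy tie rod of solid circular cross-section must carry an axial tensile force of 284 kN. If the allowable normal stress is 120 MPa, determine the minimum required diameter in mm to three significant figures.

Required area A ≥ P/σ_allow = 284000/120 = 2367 mm².
For a solid circular section, d ≥ √(4A/π) = 54.89 mm.

54.9 mm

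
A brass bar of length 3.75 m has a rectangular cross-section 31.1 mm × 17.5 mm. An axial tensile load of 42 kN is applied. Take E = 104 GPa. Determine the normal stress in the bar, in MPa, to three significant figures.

A = 544.2 mm².
σ = N/A = 42000/544.2 = 77.17 MPa.

77.2 MPa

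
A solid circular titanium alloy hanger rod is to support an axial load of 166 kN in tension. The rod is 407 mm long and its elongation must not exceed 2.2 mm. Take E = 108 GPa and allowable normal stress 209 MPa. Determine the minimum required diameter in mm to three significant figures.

31.8 mm

Required area A ≥ P/σ_allow = 166000/209 = 794.3 mm².
For a solid circular section, d ≥ √(4A/π) = 31.8 mm.
Elongation limit: A ≥ PL/(Eδ_allow) = 166000·407/(108000·2.2) = 284.4 mm² ⇒ d ≥ 19.03 mm.
The stress limit governs.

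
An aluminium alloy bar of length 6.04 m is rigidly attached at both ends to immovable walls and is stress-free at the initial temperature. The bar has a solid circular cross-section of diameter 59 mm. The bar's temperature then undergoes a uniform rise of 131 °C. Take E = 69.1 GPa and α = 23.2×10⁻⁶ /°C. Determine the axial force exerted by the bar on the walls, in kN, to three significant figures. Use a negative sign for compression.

-574 kN

Free thermal expansion αLΔT = 23.2e-6 · 6040 · 131 = 18.36 mm.
The walls impose strain ε = −(18.36)/6040 = -3.0392e-03; σ = Eε = 69100 · -3.0392e-03 = -210 MPa.
Wall reaction R = σ·A = -210·2734 = -574200 N = -574.2 kN.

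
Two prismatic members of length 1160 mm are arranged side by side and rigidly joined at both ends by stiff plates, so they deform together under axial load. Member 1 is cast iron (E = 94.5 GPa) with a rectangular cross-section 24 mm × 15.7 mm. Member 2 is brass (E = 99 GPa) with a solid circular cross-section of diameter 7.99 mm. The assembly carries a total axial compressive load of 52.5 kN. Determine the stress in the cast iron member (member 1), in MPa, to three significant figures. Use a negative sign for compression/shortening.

-122 MPa

A_1 = 376.8 mm².
A_2 = 50.14 mm².
Equal strain + equilibrium ⇒ each member carries load in proportion to AE: A₁E₁ = 35610000 N, A₂E₂ = 4964000 N, ΣAE = 40570000 N.
σ₁ = P·E₁/ΣAE = -52500·94500/40570000 = -122.3 MPa.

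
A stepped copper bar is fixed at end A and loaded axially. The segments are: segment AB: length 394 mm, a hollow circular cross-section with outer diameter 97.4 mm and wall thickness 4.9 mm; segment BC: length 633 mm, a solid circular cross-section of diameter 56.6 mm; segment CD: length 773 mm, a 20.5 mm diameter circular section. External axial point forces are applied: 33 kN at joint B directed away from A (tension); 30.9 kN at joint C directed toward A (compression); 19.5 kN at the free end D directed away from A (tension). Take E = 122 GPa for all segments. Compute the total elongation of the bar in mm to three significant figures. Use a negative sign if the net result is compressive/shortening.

Internal axial forces (sectioning from the free end, tension +): N_CD = 19.5 kN, N_BC = -11.4 kN, N_AB = 21.6 kN.
A_AB = 1424 mm².
A_BC = 2516 mm².
A_CD = 330.1 mm².
δ_AB = 21600·394/(1424·122000) = 0.04899 mm
δ_BC = -11400·633/(2516·122000) = -0.02351 mm
δ_CD = 19500·773/(330.1·122000) = 0.3743 mm
δ = Σδ_i = 0.3998 mm.

0.400 mm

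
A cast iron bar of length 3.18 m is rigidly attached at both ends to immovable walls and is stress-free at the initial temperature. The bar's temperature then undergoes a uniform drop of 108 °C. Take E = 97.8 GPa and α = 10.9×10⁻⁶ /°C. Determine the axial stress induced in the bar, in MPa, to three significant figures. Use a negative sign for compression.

Free thermal expansion αLΔT = 10.9e-6 · 3180 · -108 = -3.743 mm.
The walls impose strain ε = −(-3.743)/3180 = 1.1772e-03; σ = Eε = 97800 · 1.1772e-03 = 115.1 MPa.

115 MPa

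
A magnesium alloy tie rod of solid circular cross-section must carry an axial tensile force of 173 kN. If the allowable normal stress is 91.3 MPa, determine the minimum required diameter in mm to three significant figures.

Required area A ≥ P/σ_allow = 173000/91.3 = 1895 mm².
For a solid circular section, d ≥ √(4A/π) = 49.12 mm.

49.1 mm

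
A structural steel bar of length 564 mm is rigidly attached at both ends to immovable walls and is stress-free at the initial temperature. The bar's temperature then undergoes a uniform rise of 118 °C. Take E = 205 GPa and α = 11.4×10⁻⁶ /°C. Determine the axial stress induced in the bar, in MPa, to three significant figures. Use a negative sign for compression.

-276 MPa

Free thermal expansion αLΔT = 11.4e-6 · 564 · 118 = 0.7587 mm.
The walls impose strain ε = −(0.7587)/564 = -1.3452e-03; σ = Eε = 205000 · -1.3452e-03 = -275.8 MPa.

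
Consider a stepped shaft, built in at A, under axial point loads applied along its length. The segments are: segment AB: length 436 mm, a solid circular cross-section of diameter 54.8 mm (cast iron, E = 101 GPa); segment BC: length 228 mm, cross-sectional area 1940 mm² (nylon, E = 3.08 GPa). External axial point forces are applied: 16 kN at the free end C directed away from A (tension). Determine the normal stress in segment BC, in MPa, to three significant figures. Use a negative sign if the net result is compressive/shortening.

Internal axial forces (sectioning from the free end, tension +): N_BC = 16 kN, N_AB = 16 kN.
σ_BC = N_BC/A_BC = 16000/1940 = 8.247 MPa.

8.25 MPa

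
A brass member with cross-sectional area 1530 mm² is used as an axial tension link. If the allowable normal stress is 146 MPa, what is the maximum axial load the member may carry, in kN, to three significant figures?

P_max = σ_allow · A = 146 · 1530 = 223400 N = 223.4 kN.

223 kN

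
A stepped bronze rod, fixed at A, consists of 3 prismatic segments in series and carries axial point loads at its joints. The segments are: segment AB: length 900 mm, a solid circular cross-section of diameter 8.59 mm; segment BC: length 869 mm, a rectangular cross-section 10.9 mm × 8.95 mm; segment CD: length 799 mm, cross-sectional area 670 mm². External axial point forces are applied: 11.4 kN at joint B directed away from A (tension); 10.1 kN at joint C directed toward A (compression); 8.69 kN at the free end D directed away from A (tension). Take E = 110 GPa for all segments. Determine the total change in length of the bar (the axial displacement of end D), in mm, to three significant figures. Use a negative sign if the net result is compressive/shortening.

1.39 mm

Internal axial forces (sectioning from the free end, tension +): N_CD = 8.69 kN, N_BC = -1.41 kN, N_AB = 9.99 kN.
A_AB = 57.95 mm².
A_BC = 97.55 mm².
δ_AB = 9990·900/(57.95·110000) = 1.41 mm
δ_BC = -1410·869/(97.55·110000) = -0.1142 mm
δ_CD = 8690·799/(670·110000) = 0.09421 mm
δ = Σδ_i = 1.39 mm.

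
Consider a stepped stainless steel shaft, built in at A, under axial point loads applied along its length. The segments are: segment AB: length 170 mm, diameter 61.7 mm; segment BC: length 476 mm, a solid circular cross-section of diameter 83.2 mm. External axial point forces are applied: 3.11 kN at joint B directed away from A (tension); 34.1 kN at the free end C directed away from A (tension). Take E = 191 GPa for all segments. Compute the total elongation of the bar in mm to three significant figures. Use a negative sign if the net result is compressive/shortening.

Internal axial forces (sectioning from the free end, tension +): N_BC = 34.1 kN, N_AB = 37.21 kN.
A_AB = 2990 mm².
A_BC = 5437 mm².
δ_AB = 37210·170/(2990·191000) = 0.01108 mm
δ_BC = 34100·476/(5437·191000) = 0.01563 mm
δ = Σδ_i = 0.02671 mm.

0.0267 mm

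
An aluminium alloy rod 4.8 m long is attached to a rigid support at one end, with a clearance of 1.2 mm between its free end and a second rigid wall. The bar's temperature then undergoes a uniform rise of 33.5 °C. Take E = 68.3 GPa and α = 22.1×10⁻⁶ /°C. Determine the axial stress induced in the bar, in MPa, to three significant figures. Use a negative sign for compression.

Free thermal expansion αLΔT = 22.1e-6 · 4800 · 33.5 = 3.554 mm.
The walls engage after the gap closes; constrained expansion = 3.554 − 1.2 = 2.354 mm.
The walls impose strain ε = −(2.354)/4800 = -4.9035e-04; σ = Eε = 68300 · -4.9035e-04 = -33.49 MPa.

-33.5 MPa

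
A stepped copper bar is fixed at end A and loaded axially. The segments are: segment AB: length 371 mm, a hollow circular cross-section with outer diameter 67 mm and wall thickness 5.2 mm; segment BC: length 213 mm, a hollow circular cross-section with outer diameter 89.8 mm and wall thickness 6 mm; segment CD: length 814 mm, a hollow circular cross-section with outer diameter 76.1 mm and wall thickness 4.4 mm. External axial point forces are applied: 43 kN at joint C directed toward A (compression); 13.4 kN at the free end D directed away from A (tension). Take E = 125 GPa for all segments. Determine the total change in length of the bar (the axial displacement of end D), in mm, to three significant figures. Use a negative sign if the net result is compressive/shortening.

Internal axial forces (sectioning from the free end, tension +): N_CD = 13.4 kN, N_BC = -29.6 kN, N_AB = -29.6 kN.
A_AB = 1010 mm².
A_BC = 1580 mm².
A_CD = 991.1 mm².
δ_AB = -29600·371/(1010·125000) = -0.08702 mm
δ_BC = -29600·213/(1580·125000) = -0.03193 mm
δ_CD = 13400·814/(991.1·125000) = 0.08804 mm
δ = Σδ_i = -0.03091 mm.

-0.0309 mm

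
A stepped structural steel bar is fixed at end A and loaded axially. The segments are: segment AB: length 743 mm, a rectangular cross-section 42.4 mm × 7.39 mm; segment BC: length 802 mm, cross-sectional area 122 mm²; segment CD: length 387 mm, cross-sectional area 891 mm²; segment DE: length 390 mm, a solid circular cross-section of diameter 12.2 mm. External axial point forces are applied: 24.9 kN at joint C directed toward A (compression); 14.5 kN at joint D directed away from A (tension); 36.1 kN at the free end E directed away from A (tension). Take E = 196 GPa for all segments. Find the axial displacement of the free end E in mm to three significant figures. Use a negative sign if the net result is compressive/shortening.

1.90 mm

Internal axial forces (sectioning from the free end, tension +): N_DE = 36.1 kN, N_CD = 50.6 kN, N_BC = 25.7 kN, N_AB = 25.7 kN.
A_AB = 313.3 mm².
A_DE = 116.9 mm².
δ_AB = 25700·743/(313.3·196000) = 0.3109 mm
δ_BC = 25700·802/(122·196000) = 0.862 mm
δ_CD = 50600·387/(891·196000) = 0.1121 mm
δ_DE = 36100·390/(116.9·196000) = 0.6145 mm
δ = Σδ_i = 1.9 mm.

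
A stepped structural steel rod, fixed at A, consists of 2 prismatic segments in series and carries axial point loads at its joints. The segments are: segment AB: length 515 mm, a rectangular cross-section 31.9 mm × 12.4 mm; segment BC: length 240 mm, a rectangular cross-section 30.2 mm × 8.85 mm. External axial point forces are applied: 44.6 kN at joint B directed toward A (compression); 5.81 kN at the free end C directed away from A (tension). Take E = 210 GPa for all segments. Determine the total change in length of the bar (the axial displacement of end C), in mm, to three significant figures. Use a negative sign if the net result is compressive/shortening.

-0.216 mm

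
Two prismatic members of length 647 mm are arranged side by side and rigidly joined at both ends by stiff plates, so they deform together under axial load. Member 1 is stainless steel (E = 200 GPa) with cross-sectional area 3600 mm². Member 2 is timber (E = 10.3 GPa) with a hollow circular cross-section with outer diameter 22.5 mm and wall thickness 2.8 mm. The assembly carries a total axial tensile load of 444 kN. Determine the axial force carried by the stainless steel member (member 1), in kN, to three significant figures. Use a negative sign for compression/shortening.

443 kN

A_2 = 173.3 mm².
Equal strain + equilibrium ⇒ each member carries load in proportion to AE: A₁E₁ = 720000000 N, A₂E₂ = 1785000 N, ΣAE = 721800000 N.
F₁ = P·A₁E₁/ΣAE = 444000·720000000/721800000 = 442900 N.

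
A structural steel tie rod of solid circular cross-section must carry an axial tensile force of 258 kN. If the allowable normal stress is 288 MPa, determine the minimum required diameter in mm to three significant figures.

Required area A ≥ P/σ_allow = 258000/288 = 895.8 mm².
For a solid circular section, d ≥ √(4A/π) = 33.77 mm.

33.8 mm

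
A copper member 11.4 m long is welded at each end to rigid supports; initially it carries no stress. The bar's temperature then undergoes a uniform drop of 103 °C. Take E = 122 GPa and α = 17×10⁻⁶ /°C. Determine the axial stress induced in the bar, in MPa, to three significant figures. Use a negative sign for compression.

Free thermal expansion αLΔT = 17e-6 · 11400 · -103 = -19.96 mm.
The walls impose strain ε = −(-19.96)/11400 = 1.7510e-03; σ = Eε = 122000 · 1.7510e-03 = 213.6 MPa.

214 MPa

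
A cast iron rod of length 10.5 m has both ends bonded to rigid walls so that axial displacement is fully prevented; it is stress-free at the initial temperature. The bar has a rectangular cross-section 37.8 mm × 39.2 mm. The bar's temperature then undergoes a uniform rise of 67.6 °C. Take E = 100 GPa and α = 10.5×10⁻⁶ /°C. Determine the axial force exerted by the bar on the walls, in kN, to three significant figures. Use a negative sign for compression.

Free thermal expansion αLΔT = 10.5e-6 · 10500 · 67.6 = 7.453 mm.
The walls impose strain ε = −(7.453)/10500 = -7.0980e-04; σ = Eε = 100000 · -7.0980e-04 = -70.98 MPa.
Wall reaction R = σ·A = -70.98·1482 = -105200 N = -105.2 kN.

-105 kN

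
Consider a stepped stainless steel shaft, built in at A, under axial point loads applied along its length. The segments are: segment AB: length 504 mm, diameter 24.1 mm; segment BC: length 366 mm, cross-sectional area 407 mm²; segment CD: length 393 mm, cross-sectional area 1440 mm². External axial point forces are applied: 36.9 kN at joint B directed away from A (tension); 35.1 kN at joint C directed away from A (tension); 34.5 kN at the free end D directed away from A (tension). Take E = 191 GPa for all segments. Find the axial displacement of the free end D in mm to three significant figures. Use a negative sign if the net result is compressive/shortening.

0.993 mm

Internal axial forces (sectioning from the free end, tension +): N_CD = 34.5 kN, N_BC = 69.6 kN, N_AB = 106.5 kN.
A_AB = 456.2 mm².
δ_AB = 106500·504/(456.2·191000) = 0.6161 mm
δ_BC = 69600·366/(407·191000) = 0.3277 mm
δ_CD = 34500·393/(1440·191000) = 0.0493 mm
δ = Σδ_i = 0.993 mm.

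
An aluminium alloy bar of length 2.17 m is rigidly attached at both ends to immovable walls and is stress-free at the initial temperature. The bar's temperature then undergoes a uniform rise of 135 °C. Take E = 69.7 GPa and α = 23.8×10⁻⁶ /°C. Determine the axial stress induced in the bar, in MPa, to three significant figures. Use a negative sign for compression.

-224 MPa

Free thermal expansion αLΔT = 23.8e-6 · 2170 · 135 = 6.972 mm.
The walls impose strain ε = −(6.972)/2170 = -3.2130e-03; σ = Eε = 69700 · -3.2130e-03 = -223.9 MPa.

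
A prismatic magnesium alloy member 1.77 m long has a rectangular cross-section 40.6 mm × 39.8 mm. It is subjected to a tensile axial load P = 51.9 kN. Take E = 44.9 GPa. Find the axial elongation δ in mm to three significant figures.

1.27 mm

A = 1616 mm².
δ_mech = NL/(AE) = 51900·1770/(1616·44900) = 1.266 mm.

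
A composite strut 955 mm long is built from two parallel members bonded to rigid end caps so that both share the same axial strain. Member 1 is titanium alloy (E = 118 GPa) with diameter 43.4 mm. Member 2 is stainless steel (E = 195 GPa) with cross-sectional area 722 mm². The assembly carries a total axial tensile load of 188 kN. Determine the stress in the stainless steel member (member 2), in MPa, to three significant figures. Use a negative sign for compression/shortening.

A_1 = 1479 mm².
Equal strain + equilibrium ⇒ each member carries load in proportion to AE: A₁E₁ = 174600000 N, A₂E₂ = 140800000 N, ΣAE = 315400000 N.
σ₂ = P·E₂/ΣAE = 188000·195000/315400000 = 116.3 MPa.

116 MPa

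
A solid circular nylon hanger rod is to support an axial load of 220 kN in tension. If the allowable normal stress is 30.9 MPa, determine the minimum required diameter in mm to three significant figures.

Required area A ≥ P/σ_allow = 220000/30.9 = 7120 mm².
For a solid circular section, d ≥ √(4A/π) = 95.21 mm.

95.2 mm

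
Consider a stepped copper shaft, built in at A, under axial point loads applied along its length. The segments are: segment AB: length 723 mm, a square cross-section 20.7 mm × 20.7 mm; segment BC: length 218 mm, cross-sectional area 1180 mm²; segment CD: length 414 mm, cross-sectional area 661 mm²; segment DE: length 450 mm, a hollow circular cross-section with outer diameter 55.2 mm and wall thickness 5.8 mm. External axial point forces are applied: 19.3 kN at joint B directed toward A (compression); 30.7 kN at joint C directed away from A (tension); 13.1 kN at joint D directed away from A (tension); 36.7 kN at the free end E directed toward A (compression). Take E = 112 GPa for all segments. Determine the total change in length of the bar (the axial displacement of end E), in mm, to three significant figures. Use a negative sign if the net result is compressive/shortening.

-0.468 mm

Internal axial forces (sectioning from the free end, tension +): N_DE = -36.7 kN, N_CD = -23.6 kN, N_BC = 7.1 kN, N_AB = -12.2 kN.
A_AB = 428.5 mm².
A_DE = 900.1 mm².
δ_AB = -12200·723/(428.5·112000) = -0.1838 mm
δ_BC = 7100·218/(1180·112000) = 0.01171 mm
δ_CD = -23600·414/(661·112000) = -0.132 mm
δ_DE = -36700·450/(900.1·112000) = -0.1638 mm
δ = Σδ_i = -0.4679 mm.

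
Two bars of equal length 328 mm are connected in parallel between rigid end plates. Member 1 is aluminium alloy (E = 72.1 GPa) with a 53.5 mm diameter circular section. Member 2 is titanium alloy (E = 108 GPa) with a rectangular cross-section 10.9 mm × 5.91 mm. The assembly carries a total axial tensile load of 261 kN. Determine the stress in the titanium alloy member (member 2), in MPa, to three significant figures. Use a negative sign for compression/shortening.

167 MPa

A_1 = 2248 mm².
A_2 = 64.42 mm².
Equal strain + equilibrium ⇒ each member carries load in proportion to AE: A₁E₁ = 162100000 N, A₂E₂ = 6957000 N, ΣAE = 169000000 N.
σ₂ = P·E₂/ΣAE = 261000·108000/169000000 = 166.8 MPa.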